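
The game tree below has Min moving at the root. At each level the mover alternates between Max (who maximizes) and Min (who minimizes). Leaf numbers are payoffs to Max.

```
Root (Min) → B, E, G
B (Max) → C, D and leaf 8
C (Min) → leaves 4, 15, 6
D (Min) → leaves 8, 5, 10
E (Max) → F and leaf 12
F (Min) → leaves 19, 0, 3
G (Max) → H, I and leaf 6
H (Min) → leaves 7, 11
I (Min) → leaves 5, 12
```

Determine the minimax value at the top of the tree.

7

C (Min): min(4, 15, 6) = 4
D (Min): min(8, 5, 10) = 5
B (Max): max(4, 5, 8) = 8
F (Min): min(19, 0, 3) = 0
E (Max): max(0, 12) = 12
H (Min): min(7, 11) = 7
I (Min): min(5, 12) = 5
G (Max): max(7, 5, 6) = 7
Root (Min): min(8, 12, 7) = 7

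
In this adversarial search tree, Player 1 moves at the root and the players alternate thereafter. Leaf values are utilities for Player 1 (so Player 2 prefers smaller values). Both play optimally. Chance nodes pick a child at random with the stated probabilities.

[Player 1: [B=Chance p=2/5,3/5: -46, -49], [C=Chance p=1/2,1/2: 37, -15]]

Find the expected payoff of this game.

B (Chance): 2/5·-46 + 3/5·-49 = -47.8
C (Chance): 1/2·37 + 1/2·-15 = 11
Root (Player 1): max(-47.8, 11) = 11

11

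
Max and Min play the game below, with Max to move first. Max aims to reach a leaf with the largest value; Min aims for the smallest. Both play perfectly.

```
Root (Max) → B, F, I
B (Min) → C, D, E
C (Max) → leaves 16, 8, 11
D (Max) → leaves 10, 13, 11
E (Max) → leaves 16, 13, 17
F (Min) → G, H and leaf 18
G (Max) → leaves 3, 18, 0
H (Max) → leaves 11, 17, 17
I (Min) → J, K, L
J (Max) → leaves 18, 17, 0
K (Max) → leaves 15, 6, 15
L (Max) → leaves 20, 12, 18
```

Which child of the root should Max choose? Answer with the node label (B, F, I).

C (Max): max(16, 8, 11) = 16
D (Max): max(10, 13, 11) = 13
E (Max): max(16, 13, 17) = 17
B (Min): min(16, 13, 17) = 13
G (Max): max(3, 18, 0) = 18
H (Max): max(11, 17, 17) = 17
F (Min): min(18, 17, 18) = 17
J (Max): max(18, 17, 0) = 18
K (Max): max(15, 6, 15) = 15
L (Max): max(20, 12, 18) = 20
I (Min): min(18, 15, 20) = 15
Root (Max): max(13, 17, 15) = 17
Max picks the child with the highest value: F (value 17).

F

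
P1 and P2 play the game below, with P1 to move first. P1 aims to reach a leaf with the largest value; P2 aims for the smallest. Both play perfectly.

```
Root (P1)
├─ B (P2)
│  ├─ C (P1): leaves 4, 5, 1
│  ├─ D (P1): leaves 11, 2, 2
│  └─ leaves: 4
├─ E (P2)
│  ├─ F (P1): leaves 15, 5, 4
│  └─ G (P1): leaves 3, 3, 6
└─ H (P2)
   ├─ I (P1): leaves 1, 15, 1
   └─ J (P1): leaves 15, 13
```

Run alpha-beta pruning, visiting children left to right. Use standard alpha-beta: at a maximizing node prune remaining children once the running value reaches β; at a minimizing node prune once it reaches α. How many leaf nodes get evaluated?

15

C [α=-∞,β=+∞]: v=5
D [α=-∞,β=5]: v=11 after child 1 ≥ β → β-cutoff, skip 2
B [α=-∞,β=+∞]: v=4
F [α=4,β=+∞]: v=15
G [α=4,β=15]: v=6
E [α=4,β=+∞]: v=6
I [α=6,β=+∞]: v=15
J [α=6,β=15]: v=15 after child 1 ≥ β → β-cutoff, skip 1
H [α=6,β=+∞]: v=15
Root [α=-∞,β=+∞]: v=15
Leaves evaluated: 15 of 18.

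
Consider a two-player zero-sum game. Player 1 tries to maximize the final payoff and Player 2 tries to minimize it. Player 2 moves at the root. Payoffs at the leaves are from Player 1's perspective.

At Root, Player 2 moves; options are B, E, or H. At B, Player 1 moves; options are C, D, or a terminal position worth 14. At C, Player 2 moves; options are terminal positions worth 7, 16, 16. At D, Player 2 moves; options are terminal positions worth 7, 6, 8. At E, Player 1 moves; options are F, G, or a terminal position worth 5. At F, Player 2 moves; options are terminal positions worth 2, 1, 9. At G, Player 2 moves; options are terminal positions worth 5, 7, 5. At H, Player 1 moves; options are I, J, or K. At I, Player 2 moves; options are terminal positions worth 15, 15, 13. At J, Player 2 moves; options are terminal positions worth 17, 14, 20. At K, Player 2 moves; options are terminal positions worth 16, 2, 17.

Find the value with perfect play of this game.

5

C (Player 2): min(7, 16, 16) = 7
D (Player 2): min(7, 6, 8) = 6
B (Player 1): max(7, 6, 14) = 14
F (Player 2): min(2, 1, 9) = 1
G (Player 2): min(5, 7, 5) = 5
E (Player 1): max(1, 5, 5) = 5
I (Player 2): min(15, 15, 13) = 13
J (Player 2): min(17, 14, 20) = 14
K (Player 2): min(16, 2, 17) = 2
H (Player 1): max(13, 14, 2) = 14
Root (Player 2): min(14, 5, 14) = 5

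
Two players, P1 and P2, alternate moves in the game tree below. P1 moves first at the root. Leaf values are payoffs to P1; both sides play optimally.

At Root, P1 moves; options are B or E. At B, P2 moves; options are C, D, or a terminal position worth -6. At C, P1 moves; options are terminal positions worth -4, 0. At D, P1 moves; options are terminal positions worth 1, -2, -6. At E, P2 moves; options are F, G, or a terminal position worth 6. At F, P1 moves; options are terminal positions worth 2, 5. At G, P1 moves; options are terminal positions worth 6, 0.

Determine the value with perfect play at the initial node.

5

C (P1): max(-4, 0) = 0
D (P1): max(1, -2, -6) = 1
B (P2): min(0, 1, -6) = -6
F (P1): max(2, 5) = 5
G (P1): max(6, 0) = 6
E (P2): min(5, 6, 6) = 5
Root (P1): max(-6, 5) = 5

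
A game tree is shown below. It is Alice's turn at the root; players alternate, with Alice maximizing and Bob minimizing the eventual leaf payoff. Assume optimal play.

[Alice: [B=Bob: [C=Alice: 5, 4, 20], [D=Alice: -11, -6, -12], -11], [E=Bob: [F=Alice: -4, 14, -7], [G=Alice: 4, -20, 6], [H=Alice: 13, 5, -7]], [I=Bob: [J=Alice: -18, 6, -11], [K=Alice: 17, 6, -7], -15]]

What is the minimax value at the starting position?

6

C (Alice): max(5, 4, 20) = 20
D (Alice): max(-11, -6, -12) = -6
B (Bob): min(20, -6, -11) = -11
F (Alice): max(-4, 14, -7) = 14
G (Alice): max(4, -20, 6) = 6
H (Alice): max(13, 5, -7) = 13
E (Bob): min(14, 6, 13) = 6
J (Alice): max(-18, 6, -11) = 6
K (Alice): max(17, 6, -7) = 17
I (Bob): min(6, 17, -15) = -15
Root (Alice): max(-11, 6, -15) = 6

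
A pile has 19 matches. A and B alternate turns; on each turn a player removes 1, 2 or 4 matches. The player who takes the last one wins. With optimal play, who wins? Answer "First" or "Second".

Positions where the player to move wins (W) vs loses (L):
i:   0  1  2  3  4  5  6  7  8  9 10 11 12 13 14 15 16 17 18 19
     L  W  W  L  W  W  L  W  W  L  W  W  L  W  W  L  W  W  L  W
Position 19 is W, so the first player wins.

First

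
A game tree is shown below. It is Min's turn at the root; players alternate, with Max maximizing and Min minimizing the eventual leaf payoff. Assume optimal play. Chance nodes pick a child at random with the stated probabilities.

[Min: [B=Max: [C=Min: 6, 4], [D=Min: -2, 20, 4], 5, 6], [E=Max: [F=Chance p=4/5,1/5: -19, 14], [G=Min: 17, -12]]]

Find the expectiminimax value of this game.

C (Min): min(6, 4) = 4
D (Min): min(-2, 20, 4) = -2
B (Max): max(4, -2, 5, 6) = 6
F (Chance): 4/5·-19 + 1/5·14 = -12.4
G (Min): min(17, -12) = -12
E (Max): max(-12.4, -12) = -12
Root (Min): min(6, -12) = -12

-12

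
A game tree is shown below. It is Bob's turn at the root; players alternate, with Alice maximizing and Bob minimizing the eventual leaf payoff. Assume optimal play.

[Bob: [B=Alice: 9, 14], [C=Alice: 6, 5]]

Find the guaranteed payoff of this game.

B (Alice): max(9, 14) = 14
C (Alice): max(6, 5) = 6
Root (Bob): min(14, 6) = 6

6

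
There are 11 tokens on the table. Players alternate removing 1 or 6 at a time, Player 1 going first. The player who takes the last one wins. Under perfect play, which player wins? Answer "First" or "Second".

Second

Compute winning (W) and losing (L) positions by backward induction:
i:   0  1  2  3  4  5  6  7  8  9 10 11
     L  W  L  W  L  W  W  L  W  L  W  L
Position 11 is L, so the second player wins.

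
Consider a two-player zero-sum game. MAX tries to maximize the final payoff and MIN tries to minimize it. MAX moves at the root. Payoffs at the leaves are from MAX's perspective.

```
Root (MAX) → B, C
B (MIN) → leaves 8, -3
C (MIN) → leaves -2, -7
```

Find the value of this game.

B (MIN): min(8, -3) = -3
C (MIN): min(-2, -7) = -7
Root (MAX): max(-3, -7) = -3

-3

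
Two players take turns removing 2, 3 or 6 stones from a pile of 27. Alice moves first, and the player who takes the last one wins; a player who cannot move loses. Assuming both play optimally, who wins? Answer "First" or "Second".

Positions where the player to move wins (W) vs loses (L):
i:   0  1  2  3  4  5  6  7  8  9 10 11 12 13 14 15 16 17 18 19 20 21 22 23 24 25 26 27
     L  L  W  W  W  L  W  W  W  L  L  W  W  W  L  W  W  W  L  L  W  W  W  L  W  W  W  L
Position 27 is L, so the second player wins.

Second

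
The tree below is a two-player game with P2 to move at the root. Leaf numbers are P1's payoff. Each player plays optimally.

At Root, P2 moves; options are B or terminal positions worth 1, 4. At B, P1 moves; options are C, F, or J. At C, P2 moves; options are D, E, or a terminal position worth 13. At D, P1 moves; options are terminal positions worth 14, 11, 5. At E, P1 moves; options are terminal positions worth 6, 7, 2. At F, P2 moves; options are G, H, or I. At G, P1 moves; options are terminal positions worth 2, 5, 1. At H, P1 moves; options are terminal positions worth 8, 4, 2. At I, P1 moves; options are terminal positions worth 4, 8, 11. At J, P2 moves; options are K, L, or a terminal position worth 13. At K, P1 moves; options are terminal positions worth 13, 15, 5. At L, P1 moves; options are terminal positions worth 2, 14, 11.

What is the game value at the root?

D (P1): max(14, 11, 5) = 14
E (P1): max(6, 7, 2) = 7
C (P2): min(14, 7, 13) = 7
G (P1): max(2, 5, 1) = 5
H (P1): max(8, 4, 2) = 8
I (P1): max(4, 8, 11) = 11
F (P2): min(5, 8, 11) = 5
K (P1): max(13, 15, 5) = 15
L (P1): max(2, 14, 11) = 14
J (P2): min(15, 14, 13) = 13
B (P1): max(7, 5, 13) = 13
Root (P2): min(13, 1, 4) = 1

1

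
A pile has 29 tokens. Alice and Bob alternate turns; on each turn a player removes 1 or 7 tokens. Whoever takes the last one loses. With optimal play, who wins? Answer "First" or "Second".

Second

Mark each pile size as W (mover wins) or L (mover loses):
i:   0  1  2  3  4  5  6  7  8  9 10 11 12 13 14 15 16 17 18 19 20 21 22 23 24 25 26 27 28 29
     W  L  W  L  W  L  W  L  W  L  W  L  W  L  W  L  W  L  W  L  W  L  W  L  W  L  W  L  W  L
Position 29 is L, so the second player wins.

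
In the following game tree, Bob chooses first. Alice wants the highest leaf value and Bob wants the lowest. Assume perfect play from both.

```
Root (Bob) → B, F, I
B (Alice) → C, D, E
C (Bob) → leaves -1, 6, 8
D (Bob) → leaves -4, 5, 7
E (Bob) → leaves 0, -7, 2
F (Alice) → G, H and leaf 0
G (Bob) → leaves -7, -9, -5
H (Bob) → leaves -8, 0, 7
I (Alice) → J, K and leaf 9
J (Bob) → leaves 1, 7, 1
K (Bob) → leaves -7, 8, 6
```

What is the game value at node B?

C: min(-1, 6, 8) = -1
D: min(-4, 5, 7) = -4
E: min(0, -7, 2) = -7
B: max(-1, -4, -7) = -1

-1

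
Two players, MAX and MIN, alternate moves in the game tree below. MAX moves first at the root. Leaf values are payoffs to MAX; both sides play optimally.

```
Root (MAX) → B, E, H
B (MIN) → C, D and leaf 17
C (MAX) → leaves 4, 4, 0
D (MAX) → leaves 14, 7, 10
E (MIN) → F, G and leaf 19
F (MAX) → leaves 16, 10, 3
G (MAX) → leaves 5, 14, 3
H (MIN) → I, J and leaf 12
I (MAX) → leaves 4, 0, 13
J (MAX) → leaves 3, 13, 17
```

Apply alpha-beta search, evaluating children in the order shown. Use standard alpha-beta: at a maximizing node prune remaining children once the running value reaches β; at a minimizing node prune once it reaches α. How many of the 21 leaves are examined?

C [α=-∞,β=+∞]: v=4
D [α=-∞,β=4]: v=14 after child 1 ≥ β → β-cutoff, skip 2
B [α=-∞,β=+∞]: v=4
F [α=4,β=+∞]: v=16
G [α=4,β=16]: v=14
E [α=4,β=+∞]: v=14
I [α=14,β=+∞]: v=13
H [α=14,β=+∞]: v=13 after child 1 ≤ α → α-cutoff, skip 2
Root [α=-∞,β=+∞]: v=14
Leaves evaluated: 15 of 21.

15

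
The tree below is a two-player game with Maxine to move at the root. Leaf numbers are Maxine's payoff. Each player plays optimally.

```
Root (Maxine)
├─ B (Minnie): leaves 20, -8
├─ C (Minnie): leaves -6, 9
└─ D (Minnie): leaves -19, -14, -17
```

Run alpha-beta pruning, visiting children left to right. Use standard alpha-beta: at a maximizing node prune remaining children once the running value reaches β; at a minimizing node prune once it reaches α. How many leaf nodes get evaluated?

5

B [α=-∞,β=+∞]: v=-8
C [α=-8,β=+∞]: v=-6
D [α=-6,β=+∞]: v=-19 after child 1 ≤ α → α-cutoff, skip 2
Root [α=-∞,β=+∞]: v=-6
Leaves evaluated: 5 of 7.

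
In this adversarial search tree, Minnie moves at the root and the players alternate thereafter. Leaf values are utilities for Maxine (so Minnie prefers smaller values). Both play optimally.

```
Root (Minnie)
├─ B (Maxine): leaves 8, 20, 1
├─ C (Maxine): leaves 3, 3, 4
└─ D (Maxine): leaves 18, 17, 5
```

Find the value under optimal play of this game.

4

B (Maxine): max(8, 20, 1) = 20
C (Maxine): max(3, 3, 4) = 4
D (Maxine): max(18, 17, 5) = 18
Root (Minnie): min(20, 4, 18) = 4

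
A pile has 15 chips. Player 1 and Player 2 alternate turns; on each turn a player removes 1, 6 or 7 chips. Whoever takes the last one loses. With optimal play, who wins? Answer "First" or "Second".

W/L table (W = player to move can force a win):
i:   0  1  2  3  4  5  6  7  8  9 10 11 12 13 14 15
     W  L  W  L  W  L  W  W  W  W  W  W  W  L  W  L
Position 15 is L, so the second player wins.

Second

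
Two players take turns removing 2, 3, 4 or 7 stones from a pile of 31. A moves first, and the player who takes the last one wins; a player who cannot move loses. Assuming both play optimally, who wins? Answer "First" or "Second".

W/L table (W = player to move can force a win):
i:   0  1  2  3  4  5  6  7  8  9 10 11 12 13 14 15 16 17 18 19 20 21 22 23 24 25 26 27 28 29 30 31
     L  L  W  W  W  W  L  W  W  W  W  L  L  W  W  W  W  L  W  W  W  W  L  L  W  W  W  W  L  W  W  W
Position 31 is W, so the first player wins.

First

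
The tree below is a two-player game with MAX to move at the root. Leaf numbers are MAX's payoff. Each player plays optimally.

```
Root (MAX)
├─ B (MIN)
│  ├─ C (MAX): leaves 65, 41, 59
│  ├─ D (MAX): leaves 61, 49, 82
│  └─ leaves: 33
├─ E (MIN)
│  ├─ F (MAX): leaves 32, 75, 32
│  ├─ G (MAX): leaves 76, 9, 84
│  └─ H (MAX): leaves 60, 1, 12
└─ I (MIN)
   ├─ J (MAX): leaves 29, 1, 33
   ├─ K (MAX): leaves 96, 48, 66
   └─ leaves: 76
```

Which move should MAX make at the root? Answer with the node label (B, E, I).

C (MAX): max(65, 41, 59) = 65
D (MAX): max(61, 49, 82) = 82
B (MIN): min(65, 82, 33) = 33
F (MAX): max(32, 75, 32) = 75
G (MAX): max(76, 9, 84) = 84
H (MAX): max(60, 1, 12) = 60
E (MIN): min(75, 84, 60) = 60
J (MAX): max(29, 1, 33) = 33
K (MAX): max(96, 48, 66) = 96
I (MIN): min(33, 96, 76) = 33
Root (MAX): max(33, 60, 33) = 60
MAX picks the child with the highest value: E (value 60).

E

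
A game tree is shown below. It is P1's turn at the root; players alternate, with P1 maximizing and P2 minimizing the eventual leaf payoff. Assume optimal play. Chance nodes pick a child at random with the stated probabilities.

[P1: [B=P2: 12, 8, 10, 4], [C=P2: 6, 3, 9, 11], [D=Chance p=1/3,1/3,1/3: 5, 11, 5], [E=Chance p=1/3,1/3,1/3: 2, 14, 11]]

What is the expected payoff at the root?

9

B (P2): min(12, 8, 10, 4) = 4
C (P2): min(6, 3, 9, 11) = 3
D (Chance): 1/3·5 + 1/3·11 + 1/3·5 = 7
E (Chance): 1/3·2 + 1/3·14 + 1/3·11 = 9
Root (P1): max(4, 3, 7, 9) = 9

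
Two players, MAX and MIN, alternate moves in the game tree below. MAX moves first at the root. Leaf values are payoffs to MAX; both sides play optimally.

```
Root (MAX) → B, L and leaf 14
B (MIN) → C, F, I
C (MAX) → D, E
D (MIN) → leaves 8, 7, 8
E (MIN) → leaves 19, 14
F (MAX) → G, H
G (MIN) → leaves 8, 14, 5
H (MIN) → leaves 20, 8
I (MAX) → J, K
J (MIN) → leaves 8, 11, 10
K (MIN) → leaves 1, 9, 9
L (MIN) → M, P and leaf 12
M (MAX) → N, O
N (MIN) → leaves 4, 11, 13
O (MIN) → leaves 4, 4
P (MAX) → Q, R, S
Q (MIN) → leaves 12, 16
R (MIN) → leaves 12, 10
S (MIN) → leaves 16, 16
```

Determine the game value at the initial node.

14

D (MIN): min(8, 7, 8) = 7
E (MIN): min(19, 14) = 14
C (MAX): max(7, 14) = 14
G (MIN): min(8, 14, 5) = 5
H (MIN): min(20, 8) = 8
F (MAX): max(5, 8) = 8
J (MIN): min(8, 11, 10) = 8
K (MIN): min(1, 9, 9) = 1
I (MAX): max(8, 1) = 8
B (MIN): min(14, 8, 8) = 8
N (MIN): min(4, 11, 13) = 4
O (MIN): min(4, 4) = 4
M (MAX): max(4, 4) = 4
Q (MIN): min(12, 16) = 12
R (MIN): min(12, 10) = 10
S (MIN): min(16, 16) = 16
P (MAX): max(12, 10, 16) = 16
L (MIN): min(4, 16, 12) = 4
Root (MAX): max(8, 4, 14) = 14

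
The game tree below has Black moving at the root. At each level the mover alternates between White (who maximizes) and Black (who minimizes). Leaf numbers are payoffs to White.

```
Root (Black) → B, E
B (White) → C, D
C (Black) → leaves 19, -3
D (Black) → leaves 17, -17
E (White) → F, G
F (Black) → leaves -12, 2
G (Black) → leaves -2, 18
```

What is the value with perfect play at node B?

-3

C: min(19, -3) = -3
D: min(17, -17) = -17
B: max(-3, -17) = -3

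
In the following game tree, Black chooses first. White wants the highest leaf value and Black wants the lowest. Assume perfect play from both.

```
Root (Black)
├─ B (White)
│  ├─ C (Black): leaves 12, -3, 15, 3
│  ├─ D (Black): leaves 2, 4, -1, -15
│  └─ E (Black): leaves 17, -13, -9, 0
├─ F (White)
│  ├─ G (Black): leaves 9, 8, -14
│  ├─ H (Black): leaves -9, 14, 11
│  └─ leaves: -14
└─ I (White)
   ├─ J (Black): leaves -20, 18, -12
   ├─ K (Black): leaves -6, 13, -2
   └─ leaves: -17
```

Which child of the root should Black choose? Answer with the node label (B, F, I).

C (Black): min(12, -3, 15, 3) = -3
D (Black): min(2, 4, -1, -15) = -15
E (Black): min(17, -13, -9, 0) = -13
B (White): max(-3, -15, -13) = -3
G (Black): min(9, 8, -14) = -14
H (Black): min(-9, 14, 11) = -9
F (White): max(-14, -9, -14) = -9
J (Black): min(-20, 18, -12) = -20
K (Black): min(-6, 13, -2) = -6
I (White): max(-20, -6, -17) = -6
Root (Black): min(-3, -9, -6) = -9
Black picks the child with the lowest value: F (value -9).

F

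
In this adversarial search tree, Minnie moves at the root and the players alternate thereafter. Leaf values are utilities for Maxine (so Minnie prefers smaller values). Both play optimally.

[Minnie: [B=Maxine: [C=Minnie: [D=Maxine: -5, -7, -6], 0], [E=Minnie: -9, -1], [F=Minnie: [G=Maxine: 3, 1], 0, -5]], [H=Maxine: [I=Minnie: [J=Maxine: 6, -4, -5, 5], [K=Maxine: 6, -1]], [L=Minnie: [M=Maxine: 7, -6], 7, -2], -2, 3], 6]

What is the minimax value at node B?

-5

D: max(-5, -7, -6) = -5
C: min(-5, 0) = -5
E: min(-9, -1) = -9
G: max(3, 1) = 3
F: min(3, 0, -5) = -5
B: max(-5, -9, -5) = -5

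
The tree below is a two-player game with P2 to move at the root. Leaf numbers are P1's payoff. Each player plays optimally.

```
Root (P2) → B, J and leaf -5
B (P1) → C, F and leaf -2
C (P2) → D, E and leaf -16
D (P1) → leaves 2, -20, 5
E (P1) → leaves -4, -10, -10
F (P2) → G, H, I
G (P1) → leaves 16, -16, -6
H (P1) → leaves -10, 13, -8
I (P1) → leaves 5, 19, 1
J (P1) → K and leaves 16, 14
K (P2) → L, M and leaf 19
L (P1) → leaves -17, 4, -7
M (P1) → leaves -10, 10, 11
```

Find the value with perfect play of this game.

-5

D (P1): max(2, -20, 5) = 5
E (P1): max(-4, -10, -10) = -4
C (P2): min(5, -4, -16) = -16
G (P1): max(16, -16, -6) = 16
H (P1): max(-10, 13, -8) = 13
I (P1): max(5, 19, 1) = 19
F (P2): min(16, 13, 19) = 13
B (P1): max(-16, 13, -2) = 13
L (P1): max(-17, 4, -7) = 4
M (P1): max(-10, 10, 11) = 11
K (P2): min(4, 11, 19) = 4
J (P1): max(4, 16, 14) = 16
Root (P2): min(13, 16, -5) = -5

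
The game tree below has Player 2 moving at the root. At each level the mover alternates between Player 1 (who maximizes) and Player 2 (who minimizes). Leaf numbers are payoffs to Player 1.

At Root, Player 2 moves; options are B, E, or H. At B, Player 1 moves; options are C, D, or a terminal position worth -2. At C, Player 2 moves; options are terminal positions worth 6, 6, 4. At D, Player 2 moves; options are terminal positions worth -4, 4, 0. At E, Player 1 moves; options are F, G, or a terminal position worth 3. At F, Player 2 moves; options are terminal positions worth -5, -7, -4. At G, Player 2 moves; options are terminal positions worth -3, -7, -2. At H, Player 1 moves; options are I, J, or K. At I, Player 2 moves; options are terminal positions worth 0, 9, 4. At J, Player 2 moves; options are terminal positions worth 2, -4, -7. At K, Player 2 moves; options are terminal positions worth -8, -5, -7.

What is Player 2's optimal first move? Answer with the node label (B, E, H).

H

C (Player 2): min(6, 6, 4) = 4
D (Player 2): min(-4, 4, 0) = -4
B (Player 1): max(4, -4, -2) = 4
F (Player 2): min(-5, -7, -4) = -7
G (Player 2): min(-3, -7, -2) = -7
E (Player 1): max(-7, -7, 3) = 3
I (Player 2): min(0, 9, 4) = 0
J (Player 2): min(2, -4, -7) = -7
K (Player 2): min(-8, -5, -7) = -8
H (Player 1): max(0, -7, -8) = 0
Root (Player 2): min(4, 3, 0) = 0
Player 2 picks the child with the lowest value: H (value 0).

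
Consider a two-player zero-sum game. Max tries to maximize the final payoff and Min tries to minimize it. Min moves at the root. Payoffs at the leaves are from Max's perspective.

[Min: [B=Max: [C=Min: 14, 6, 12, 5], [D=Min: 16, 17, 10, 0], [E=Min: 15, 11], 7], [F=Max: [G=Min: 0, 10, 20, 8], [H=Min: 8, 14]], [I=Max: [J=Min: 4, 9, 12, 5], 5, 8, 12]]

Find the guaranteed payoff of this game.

C (Min): min(14, 6, 12, 5) = 5
D (Min): min(16, 17, 10, 0) = 0
E (Min): min(15, 11) = 11
B (Max): max(5, 0, 11, 7) = 11
G (Min): min(0, 10, 20, 8) = 0
H (Min): min(8, 14) = 8
F (Max): max(0, 8) = 8
J (Min): min(4, 9, 12, 5) = 4
I (Max): max(4, 5, 8, 12) = 12
Root (Min): min(11, 8, 12) = 8

8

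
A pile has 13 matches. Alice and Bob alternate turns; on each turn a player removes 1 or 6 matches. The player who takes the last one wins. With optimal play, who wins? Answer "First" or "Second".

W/L table (W = player to move can force a win):
i:   0  1  2  3  4  5  6  7  8  9 10 11 12 13
     L  W  L  W  L  W  W  L  W  L  W  L  W  W
Position 13 is W, so the first player wins.

First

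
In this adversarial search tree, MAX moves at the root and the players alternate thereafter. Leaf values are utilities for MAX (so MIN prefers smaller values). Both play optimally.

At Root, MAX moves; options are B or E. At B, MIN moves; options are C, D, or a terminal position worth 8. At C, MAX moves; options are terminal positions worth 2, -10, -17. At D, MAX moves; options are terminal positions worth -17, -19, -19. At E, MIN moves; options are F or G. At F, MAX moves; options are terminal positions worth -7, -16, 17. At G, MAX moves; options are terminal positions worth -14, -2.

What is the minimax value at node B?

-17

C: max(2, -10, -17) = 2
D: max(-17, -19, -19) = -17
B: min(2, -17, 8) = -17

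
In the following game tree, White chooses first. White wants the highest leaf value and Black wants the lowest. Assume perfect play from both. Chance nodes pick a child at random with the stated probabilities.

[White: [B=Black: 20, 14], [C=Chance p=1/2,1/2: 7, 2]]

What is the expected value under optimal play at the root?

B (Black): min(20, 14) = 14
C (Chance): 1/2·7 + 1/2·2 = 4.5
Root (White): max(14, 4.5) = 14

14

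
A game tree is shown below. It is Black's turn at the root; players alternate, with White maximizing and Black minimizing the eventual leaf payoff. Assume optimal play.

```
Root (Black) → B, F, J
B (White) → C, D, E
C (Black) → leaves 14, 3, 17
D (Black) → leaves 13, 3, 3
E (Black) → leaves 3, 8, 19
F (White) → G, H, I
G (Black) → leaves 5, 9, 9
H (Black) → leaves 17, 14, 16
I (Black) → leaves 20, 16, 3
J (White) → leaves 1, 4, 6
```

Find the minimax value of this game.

3

C (Black): min(14, 3, 17) = 3
D (Black): min(13, 3, 3) = 3
E (Black): min(3, 8, 19) = 3
B (White): max(3, 3, 3) = 3
G (Black): min(5, 9, 9) = 5
H (Black): min(17, 14, 16) = 14
I (Black): min(20, 16, 3) = 3
F (White): max(5, 14, 3) = 14
J (White): max(1, 4, 6) = 6
Root (Black): min(3, 14, 6) = 3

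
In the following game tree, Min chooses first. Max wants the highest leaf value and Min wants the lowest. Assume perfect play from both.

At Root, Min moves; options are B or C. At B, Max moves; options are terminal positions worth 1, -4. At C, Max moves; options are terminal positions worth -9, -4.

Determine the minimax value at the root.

-4

B (Max): max(1, -4) = 1
C (Max): max(-9, -4) = -4
Root (Min): min(1, -4) = -4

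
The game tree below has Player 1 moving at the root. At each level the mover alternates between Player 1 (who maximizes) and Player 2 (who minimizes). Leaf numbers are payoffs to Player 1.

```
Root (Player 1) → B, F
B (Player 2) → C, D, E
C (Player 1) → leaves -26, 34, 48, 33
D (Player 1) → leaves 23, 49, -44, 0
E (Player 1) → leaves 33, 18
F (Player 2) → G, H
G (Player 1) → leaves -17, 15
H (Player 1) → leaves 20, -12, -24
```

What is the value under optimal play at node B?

33

C: max(-26, 34, 48, 33) = 48
D: max(23, 49, -44, 0) = 49
E: max(33, 18) = 33
B: min(48, 49, 33) = 33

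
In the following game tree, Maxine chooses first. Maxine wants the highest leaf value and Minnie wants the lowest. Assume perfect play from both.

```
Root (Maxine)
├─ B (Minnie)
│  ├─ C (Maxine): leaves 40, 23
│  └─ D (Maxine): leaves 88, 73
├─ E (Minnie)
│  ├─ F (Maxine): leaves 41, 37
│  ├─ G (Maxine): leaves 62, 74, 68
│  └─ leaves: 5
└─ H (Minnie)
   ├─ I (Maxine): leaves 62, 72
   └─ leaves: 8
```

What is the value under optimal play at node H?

8

I: max(62, 72) = 72
H: min(72, 8) = 8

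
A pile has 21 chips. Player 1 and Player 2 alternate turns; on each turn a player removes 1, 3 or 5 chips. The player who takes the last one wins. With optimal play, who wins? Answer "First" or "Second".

First

Positions where the player to move wins (W) vs loses (L):
i:   0  1  2  3  4  5  6  7  8  9 10 11 12 13 14 15 16 17 18 19 20 21
     L  W  L  W  L  W  L  W  L  W  L  W  L  W  L  W  L  W  L  W  L  W
Position 21 is W, so the first player wins.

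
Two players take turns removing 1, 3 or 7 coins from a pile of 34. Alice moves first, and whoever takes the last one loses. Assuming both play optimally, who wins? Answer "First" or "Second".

Mark each pile size as W (mover wins) or L (mover loses):
i:   0  1  2  3  4  5  6  7  8  9 10 11 12 13 14 15 16 17 18 19 20 21 22 23 24 25 26 27 28 29 30 31 32 33 34
     W  L  W  L  W  L  W  L  W  L  W  L  W  L  W  L  W  L  W  L  W  L  W  L  W  L  W  L  W  L  W  L  W  L  W
Position 34 is W, so the first player wins.

First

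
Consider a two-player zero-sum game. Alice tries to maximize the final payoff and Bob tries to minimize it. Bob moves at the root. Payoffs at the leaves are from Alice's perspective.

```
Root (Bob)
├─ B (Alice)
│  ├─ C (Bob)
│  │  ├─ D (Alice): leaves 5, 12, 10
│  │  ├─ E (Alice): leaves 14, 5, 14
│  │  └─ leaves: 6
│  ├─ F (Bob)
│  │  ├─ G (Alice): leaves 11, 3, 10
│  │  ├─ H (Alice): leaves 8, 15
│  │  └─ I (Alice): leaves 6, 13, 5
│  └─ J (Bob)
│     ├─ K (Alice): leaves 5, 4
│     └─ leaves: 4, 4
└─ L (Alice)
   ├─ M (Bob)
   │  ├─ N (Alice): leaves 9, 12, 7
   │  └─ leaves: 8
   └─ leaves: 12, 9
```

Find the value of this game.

D (Alice): max(5, 12, 10) = 12
E (Alice): max(14, 5, 14) = 14
C (Bob): min(12, 14, 6) = 6
G (Alice): max(11, 3, 10) = 11
H (Alice): max(8, 15) = 15
I (Alice): max(6, 13, 5) = 13
F (Bob): min(11, 15, 13) = 11
K (Alice): max(5, 4) = 5
J (Bob): min(5, 4, 4) = 4
B (Alice): max(6, 11, 4) = 11
N (Alice): max(9, 12, 7) = 12
M (Bob): min(12, 8) = 8
L (Alice): max(8, 12, 9) = 12
Root (Bob): min(11, 12) = 11

11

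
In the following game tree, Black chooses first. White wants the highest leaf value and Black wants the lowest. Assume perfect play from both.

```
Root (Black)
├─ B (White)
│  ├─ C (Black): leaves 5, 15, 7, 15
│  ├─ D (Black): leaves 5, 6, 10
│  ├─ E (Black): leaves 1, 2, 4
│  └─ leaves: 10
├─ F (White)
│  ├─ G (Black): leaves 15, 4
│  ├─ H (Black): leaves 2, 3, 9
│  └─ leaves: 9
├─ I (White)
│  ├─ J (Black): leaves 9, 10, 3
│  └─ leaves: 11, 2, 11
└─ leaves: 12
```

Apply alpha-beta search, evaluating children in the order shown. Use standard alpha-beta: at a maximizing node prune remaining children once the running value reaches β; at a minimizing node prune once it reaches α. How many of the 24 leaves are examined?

C [α=-∞,β=+∞]: v=5
D [α=5,β=+∞]: v=5 after child 1 ≤ α → α-cutoff, skip 2
E [α=5,β=+∞]: v=1 after child 1 ≤ α → α-cutoff, skip 2
B [α=-∞,β=+∞]: v=10
G [α=-∞,β=10]: v=4
H [α=4,β=10]: v=2 after child 1 ≤ α → α-cutoff, skip 2
F [α=-∞,β=10]: v=9
J [α=-∞,β=9]: v=3
I [α=-∞,β=9]: v=11 after child 2 ≥ β → β-cutoff, skip 2
Root [α=-∞,β=+∞]: v=9
Leaves evaluated: 16 of 24.

16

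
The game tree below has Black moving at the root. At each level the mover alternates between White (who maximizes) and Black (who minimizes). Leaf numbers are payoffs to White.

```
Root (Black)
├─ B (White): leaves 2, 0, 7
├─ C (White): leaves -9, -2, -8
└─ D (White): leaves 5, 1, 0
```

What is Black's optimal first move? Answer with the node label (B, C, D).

C

B (White): max(2, 0, 7) = 7
C (White): max(-9, -2, -8) = -2
D (White): max(5, 1, 0) = 5
Root (Black): min(7, -2, 5) = -2
Black picks the child with the lowest value: C (value -2).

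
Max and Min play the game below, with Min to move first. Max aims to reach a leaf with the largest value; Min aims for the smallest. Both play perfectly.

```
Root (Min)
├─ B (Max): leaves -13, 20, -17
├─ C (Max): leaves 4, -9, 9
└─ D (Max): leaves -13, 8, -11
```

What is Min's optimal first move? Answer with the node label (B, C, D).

D

B (Max): max(-13, 20, -17) = 20
C (Max): max(4, -9, 9) = 9
D (Max): max(-13, 8, -11) = 8
Root (Min): min(20, 9, 8) = 8
Min picks the child with the lowest value: D (value 8).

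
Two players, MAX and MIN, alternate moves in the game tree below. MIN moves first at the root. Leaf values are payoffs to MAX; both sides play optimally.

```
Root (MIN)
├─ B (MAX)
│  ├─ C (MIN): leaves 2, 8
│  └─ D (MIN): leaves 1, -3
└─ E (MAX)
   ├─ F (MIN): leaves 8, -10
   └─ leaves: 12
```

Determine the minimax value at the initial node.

C (MIN): min(2, 8) = 2
D (MIN): min(1, -3) = -3
B (MAX): max(2, -3) = 2
F (MIN): min(8, -10) = -10
E (MAX): max(-10, 12) = 12
Root (MIN): min(2, 12) = 2

2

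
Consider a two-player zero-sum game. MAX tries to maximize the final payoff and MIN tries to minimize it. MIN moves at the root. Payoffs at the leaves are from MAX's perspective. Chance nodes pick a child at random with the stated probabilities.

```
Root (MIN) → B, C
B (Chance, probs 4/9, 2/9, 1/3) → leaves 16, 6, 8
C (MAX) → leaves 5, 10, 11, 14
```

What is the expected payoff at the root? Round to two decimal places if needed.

11.11

B (Chance): 4/9·16 + 2/9·6 + 1/3·8 = 11.11
C (MAX): max(5, 10, 11, 14) = 14
Root (MIN): min(11.11, 14) = 11.11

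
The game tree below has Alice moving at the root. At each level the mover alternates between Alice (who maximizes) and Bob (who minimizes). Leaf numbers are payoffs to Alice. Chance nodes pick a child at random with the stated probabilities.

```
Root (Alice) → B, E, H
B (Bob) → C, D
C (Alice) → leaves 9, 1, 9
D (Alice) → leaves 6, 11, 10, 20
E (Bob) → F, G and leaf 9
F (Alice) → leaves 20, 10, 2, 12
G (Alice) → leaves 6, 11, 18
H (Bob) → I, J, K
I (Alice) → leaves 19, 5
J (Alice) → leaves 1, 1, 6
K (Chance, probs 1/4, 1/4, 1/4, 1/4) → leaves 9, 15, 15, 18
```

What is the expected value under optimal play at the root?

9

C (Alice): max(9, 1, 9) = 9
D (Alice): max(6, 11, 10, 20) = 20
B (Bob): min(9, 20) = 9
F (Alice): max(20, 10, 2, 12) = 20
G (Alice): max(6, 11, 18) = 18
E (Bob): min(20, 18, 9) = 9
I (Alice): max(19, 5) = 19
J (Alice): max(1, 1, 6) = 6
K (Chance): 1/4·9 + 1/4·15 + 1/4·15 + 1/4·18 = 14.25
H (Bob): min(19, 6, 14.25) = 6
Root (Alice): max(9, 9, 6) = 9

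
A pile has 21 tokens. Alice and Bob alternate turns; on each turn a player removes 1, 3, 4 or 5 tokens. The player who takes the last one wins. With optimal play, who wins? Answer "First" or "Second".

First

i:   0  1  2  3  4  5  6  7  8  9 10 11 12 13 14 15 16 17 18 19 20 21
     L  W  L  W  W  W  W  W  L  W  L  W  W  W  W  W  L  W  L  W  W  W
Position 21 is W, so the first player wins.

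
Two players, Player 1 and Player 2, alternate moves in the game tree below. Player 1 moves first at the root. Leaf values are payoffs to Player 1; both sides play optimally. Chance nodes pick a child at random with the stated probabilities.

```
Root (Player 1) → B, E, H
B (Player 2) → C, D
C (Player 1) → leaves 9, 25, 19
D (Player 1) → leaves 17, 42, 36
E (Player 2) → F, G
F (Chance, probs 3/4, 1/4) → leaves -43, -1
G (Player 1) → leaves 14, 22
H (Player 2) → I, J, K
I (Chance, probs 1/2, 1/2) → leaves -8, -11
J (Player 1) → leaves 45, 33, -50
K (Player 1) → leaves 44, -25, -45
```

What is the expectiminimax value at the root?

25

C (Player 1): max(9, 25, 19) = 25
D (Player 1): max(17, 42, 36) = 42
B (Player 2): min(25, 42) = 25
F (Chance): 3/4·-43 + 1/4·-1 = -32.5
G (Player 1): max(14, 22) = 22
E (Player 2): min(-32.5, 22) = -32.5
I (Chance): 1/2·-8 + 1/2·-11 = -9.5
J (Player 1): max(45, 33, -50) = 45
K (Player 1): max(44, -25, -45) = 44
H (Player 2): min(-9.5, 45, 44) = -9.5
Root (Player 1): max(25, -32.5, -9.5) = 25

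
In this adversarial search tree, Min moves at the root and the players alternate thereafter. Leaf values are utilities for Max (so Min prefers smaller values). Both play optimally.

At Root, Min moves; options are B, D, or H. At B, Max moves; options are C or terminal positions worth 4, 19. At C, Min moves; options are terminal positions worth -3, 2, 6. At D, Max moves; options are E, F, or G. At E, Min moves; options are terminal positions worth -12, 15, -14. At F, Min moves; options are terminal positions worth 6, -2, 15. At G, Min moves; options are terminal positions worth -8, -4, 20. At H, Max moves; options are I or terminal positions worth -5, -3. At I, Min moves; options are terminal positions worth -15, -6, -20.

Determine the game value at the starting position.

-3

C (Min): min(-3, 2, 6) = -3
B (Max): max(-3, 4, 19) = 19
E (Min): min(-12, 15, -14) = -14
F (Min): min(6, -2, 15) = -2
G (Min): min(-8, -4, 20) = -8
D (Max): max(-14, -2, -8) = -2
I (Min): min(-15, -6, -20) = -20
H (Max): max(-20, -5, -3) = -3
Root (Min): min(19, -2, -3) = -3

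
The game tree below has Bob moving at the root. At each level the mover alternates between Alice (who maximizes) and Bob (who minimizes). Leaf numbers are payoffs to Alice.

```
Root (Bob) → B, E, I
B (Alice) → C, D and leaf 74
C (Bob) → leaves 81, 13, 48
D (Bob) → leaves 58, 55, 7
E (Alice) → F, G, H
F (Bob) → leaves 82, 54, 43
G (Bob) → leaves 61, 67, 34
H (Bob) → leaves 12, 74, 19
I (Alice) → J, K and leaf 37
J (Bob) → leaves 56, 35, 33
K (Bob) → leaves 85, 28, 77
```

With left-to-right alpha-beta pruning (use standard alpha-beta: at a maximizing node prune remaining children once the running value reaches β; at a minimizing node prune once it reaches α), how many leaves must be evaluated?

C [α=-∞,β=+∞]: v=13
D [α=13,β=+∞]: v=7
B [α=-∞,β=+∞]: v=74
F [α=-∞,β=74]: v=43
G [α=43,β=74]: v=34
H [α=43,β=74]: v=12 after child 1 ≤ α → α-cutoff, skip 2
E [α=-∞,β=74]: v=43
J [α=-∞,β=43]: v=33
K [α=33,β=43]: v=28 after child 2 ≤ α → α-cutoff, skip 1
I [α=-∞,β=43]: v=37
Root [α=-∞,β=+∞]: v=37
Leaves evaluated: 20 of 23.

20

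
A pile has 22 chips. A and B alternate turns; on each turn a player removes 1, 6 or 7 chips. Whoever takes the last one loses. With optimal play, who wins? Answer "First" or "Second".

i:   0  1  2  3  4  5  6  7  8  9 10 11 12 13 14 15 16 17 18 19 20 21 22
     W  L  W  L  W  L  W  W  W  W  W  W  W  L  W  L  W  L  W  W  W  W  W
Position 22 is W, so the first player wins.

First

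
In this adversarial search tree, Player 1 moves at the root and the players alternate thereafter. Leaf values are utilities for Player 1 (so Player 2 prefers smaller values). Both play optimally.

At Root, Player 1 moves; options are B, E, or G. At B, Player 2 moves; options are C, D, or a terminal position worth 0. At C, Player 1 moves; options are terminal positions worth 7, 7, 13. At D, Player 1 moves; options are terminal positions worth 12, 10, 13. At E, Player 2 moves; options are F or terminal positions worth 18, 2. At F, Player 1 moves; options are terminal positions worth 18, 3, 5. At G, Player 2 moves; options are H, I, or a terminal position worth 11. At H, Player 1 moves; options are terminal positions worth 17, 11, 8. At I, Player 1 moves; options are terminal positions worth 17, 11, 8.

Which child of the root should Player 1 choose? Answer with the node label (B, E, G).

C (Player 1): max(7, 7, 13) = 13
D (Player 1): max(12, 10, 13) = 13
B (Player 2): min(13, 13, 0) = 0
F (Player 1): max(18, 3, 5) = 18
E (Player 2): min(18, 18, 2) = 2
H (Player 1): max(17, 11, 8) = 17
I (Player 1): max(17, 11, 8) = 17
G (Player 2): min(17, 17, 11) = 11
Root (Player 1): max(0, 2, 11) = 11
Player 1 picks the child with the highest value: G (value 11).

G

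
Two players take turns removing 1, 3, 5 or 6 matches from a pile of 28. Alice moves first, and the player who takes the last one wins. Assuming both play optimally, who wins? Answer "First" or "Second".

Compute winning (W) and losing (L) positions by backward induction:
i:   0  1  2  3  4  5  6  7  8  9 10 11 12 13 14 15 16 17 18 19 20 21 22 23 24 25 26 27 28
     L  W  L  W  L  W  W  W  W  W  W  L  W  L  W  L  W  W  W  W  W  W  L  W  L  W  L  W  W
Position 28 is W, so the first player wins.

First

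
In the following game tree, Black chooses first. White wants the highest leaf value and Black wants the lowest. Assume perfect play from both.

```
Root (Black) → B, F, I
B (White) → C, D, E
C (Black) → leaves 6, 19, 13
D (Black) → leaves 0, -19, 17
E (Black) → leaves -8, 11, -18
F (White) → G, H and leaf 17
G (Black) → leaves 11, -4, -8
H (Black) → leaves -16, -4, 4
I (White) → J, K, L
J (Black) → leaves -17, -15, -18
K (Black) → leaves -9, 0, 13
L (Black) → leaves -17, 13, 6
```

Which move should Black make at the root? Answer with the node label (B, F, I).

C (Black): min(6, 19, 13) = 6
D (Black): min(0, -19, 17) = -19
E (Black): min(-8, 11, -18) = -18
B (White): max(6, -19, -18) = 6
G (Black): min(11, -4, -8) = -8
H (Black): min(-16, -4, 4) = -16
F (White): max(-8, -16, 17) = 17
J (Black): min(-17, -15, -18) = -18
K (Black): min(-9, 0, 13) = -9
L (Black): min(-17, 13, 6) = -17
I (White): max(-18, -9, -17) = -9
Root (Black): min(6, 17, -9) = -9
Black picks the child with the lowest value: I (value -9).

I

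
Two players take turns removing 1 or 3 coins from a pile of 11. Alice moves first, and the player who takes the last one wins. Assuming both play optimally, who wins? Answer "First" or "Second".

First

i:   0  1  2  3  4  5  6  7  8  9 10 11
     L  W  L  W  L  W  L  W  L  W  L  W
Position 11 is W, so the first player wins.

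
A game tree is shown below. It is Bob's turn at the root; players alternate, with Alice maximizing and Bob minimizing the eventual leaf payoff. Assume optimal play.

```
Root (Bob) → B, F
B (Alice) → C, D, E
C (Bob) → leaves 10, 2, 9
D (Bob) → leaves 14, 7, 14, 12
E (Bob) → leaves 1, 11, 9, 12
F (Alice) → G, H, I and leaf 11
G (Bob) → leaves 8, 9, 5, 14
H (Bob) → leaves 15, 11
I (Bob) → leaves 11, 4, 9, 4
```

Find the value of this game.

C (Bob): min(10, 2, 9) = 2
D (Bob): min(14, 7, 14, 12) = 7
E (Bob): min(1, 11, 9, 12) = 1
B (Alice): max(2, 7, 1) = 7
G (Bob): min(8, 9, 5, 14) = 5
H (Bob): min(15, 11) = 11
I (Bob): min(11, 4, 9, 4) = 4
F (Alice): max(5, 11, 4, 11) = 11
Root (Bob): min(7, 11) = 7

7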